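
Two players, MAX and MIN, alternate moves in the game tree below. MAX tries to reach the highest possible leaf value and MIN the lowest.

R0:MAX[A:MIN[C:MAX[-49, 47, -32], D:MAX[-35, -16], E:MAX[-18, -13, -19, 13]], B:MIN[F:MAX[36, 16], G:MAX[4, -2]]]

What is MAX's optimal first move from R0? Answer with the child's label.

C (MAX): max(-49, 47, -32) = 47
D (MAX): max(-35, -16) = -16
E (MAX): max(-18, -13, -19, 13) = 13
A (MIN): min(47, -16, 13) = -16
F (MAX): max(36, 16) = 36
G (MAX): max(4, -2) = 4
B (MIN): min(36, 4) = 4
R0 (MAX): max(-16, 4) = 4
MAX at R0 wants the highest of {A=-16, B=4}, so chooses B.

B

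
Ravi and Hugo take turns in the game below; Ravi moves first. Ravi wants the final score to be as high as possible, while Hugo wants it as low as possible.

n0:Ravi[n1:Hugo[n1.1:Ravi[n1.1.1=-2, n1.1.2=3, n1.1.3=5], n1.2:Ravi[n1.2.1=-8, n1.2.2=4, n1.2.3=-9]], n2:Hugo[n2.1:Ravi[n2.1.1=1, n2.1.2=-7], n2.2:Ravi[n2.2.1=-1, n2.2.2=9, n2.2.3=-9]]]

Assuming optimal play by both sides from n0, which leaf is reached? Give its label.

n1.2.2

n1.1 (Ravi): max(-2, 3, 5) = 5
n1.2 (Ravi): max(-8, 4, -9) = 4
n1 (Hugo): min(5, 4) = 4
n2.1 (Ravi): max(1, -7) = 1
n2.2 (Ravi): max(-1, 9, -9) = 9
n2 (Hugo): min(1, 9) = 1
n0 (Ravi): max(4, 1) = 4
At n0, Ravi picks n1 (highest: 4).
At n1, Hugo picks n1.2 (lowest: 4).
At n1.2, Ravi picks n1.2.2 (highest: 4).
Terminal value 4.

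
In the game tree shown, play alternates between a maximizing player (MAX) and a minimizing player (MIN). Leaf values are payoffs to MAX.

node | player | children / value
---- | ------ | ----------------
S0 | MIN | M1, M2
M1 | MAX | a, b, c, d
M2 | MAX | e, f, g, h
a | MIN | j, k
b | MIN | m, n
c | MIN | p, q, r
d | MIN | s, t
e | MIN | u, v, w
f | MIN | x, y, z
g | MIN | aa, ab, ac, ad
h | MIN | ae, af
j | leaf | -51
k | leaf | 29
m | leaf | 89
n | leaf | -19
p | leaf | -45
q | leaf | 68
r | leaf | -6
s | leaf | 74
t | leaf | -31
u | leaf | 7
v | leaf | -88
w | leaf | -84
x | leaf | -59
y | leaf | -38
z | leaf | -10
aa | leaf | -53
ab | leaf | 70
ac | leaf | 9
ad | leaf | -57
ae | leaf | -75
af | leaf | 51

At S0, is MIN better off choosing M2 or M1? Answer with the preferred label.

M2

e (MIN): min(7, -88, -84) = -88
f (MIN): min(-59, -38, -10) = -59
g (MIN): min(-53, 70, 9, -57) = -57
h (MIN): min(-75, 51) = -75
M2 (MAX): max(-88, -59, -57, -75) = -57
a (MIN): min(-51, 29) = -51
b (MIN): min(89, -19) = -19
c (MIN): min(-45, 68, -6) = -45
d (MIN): min(74, -31) = -31
M1 (MAX): max(-51, -19, -45, -31) = -19
MIN prefers the lower value; M2=-57, M1=-19. M2 is better since -57 < -19.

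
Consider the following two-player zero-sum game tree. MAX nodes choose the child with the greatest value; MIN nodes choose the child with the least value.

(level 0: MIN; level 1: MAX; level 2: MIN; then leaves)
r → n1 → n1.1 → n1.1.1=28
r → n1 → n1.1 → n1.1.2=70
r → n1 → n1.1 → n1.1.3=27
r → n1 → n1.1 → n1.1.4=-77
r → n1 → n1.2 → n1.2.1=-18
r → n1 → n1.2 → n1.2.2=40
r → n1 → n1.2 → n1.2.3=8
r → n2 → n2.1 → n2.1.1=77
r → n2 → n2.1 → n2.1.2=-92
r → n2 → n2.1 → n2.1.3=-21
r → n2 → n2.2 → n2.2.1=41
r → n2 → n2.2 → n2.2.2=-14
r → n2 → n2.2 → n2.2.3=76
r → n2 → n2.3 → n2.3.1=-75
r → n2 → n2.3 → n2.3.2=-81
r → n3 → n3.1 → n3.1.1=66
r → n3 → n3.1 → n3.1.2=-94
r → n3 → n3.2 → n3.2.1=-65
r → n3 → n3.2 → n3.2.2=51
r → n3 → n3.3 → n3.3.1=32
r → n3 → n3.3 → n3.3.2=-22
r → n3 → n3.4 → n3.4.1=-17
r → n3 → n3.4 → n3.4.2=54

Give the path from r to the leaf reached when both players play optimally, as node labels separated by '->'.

n1.1 (MIN): min(28, 70, 27, -77) = -77
n1.2 (MIN): min(-18, 40, 8) = -18
n1 (MAX): max(-77, -18) = -18
n2.1 (MIN): min(77, -92, -21) = -92
n2.2 (MIN): min(41, -14, 76) = -14
n2.3 (MIN): min(-75, -81) = -81
n2 (MAX): max(-92, -14, -81) = -14
n3.1 (MIN): min(66, -94) = -94
n3.2 (MIN): min(-65, 51) = -65
n3.3 (MIN): min(32, -22) = -22
n3.4 (MIN): min(-17, 54) = -17
n3 (MAX): max(-94, -65, -22, -17) = -17
r (MIN): min(-18, -14, -17) = -18
At r, MIN picks n1 (lowest: -18).
At n1, MAX picks n1.2 (highest: -18).
At n1.2, MIN picks n1.2.1 (lowest: -18).
Terminal value -18.

r -> n1 -> n1.2 -> n1.2.1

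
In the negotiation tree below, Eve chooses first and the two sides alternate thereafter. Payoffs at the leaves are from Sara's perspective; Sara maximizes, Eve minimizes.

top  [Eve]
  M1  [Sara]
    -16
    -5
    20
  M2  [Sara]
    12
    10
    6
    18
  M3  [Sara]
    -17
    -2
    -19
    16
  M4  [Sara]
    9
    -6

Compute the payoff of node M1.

20

M1 (Sara): max(-16, -5, 20) = 20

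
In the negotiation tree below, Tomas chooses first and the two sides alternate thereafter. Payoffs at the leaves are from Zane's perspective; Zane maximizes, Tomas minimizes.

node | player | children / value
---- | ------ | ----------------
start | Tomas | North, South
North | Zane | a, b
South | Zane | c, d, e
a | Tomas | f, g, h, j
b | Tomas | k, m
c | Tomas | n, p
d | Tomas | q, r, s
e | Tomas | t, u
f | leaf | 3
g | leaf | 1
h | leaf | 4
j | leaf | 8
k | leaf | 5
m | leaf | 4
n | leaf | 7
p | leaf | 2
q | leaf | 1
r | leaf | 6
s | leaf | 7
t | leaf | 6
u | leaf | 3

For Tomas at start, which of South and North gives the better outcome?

South

c (Tomas): min(7, 2) = 2
d (Tomas): min(1, 6, 7) = 1
e (Tomas): min(6, 3) = 3
South (Zane): max(2, 1, 3) = 3
a (Tomas): min(3, 1, 4, 8) = 1
b (Tomas): min(5, 4) = 4
North (Zane): max(1, 4) = 4
Tomas prefers the lower value; South=3, North=4. South is better since 3 < 4.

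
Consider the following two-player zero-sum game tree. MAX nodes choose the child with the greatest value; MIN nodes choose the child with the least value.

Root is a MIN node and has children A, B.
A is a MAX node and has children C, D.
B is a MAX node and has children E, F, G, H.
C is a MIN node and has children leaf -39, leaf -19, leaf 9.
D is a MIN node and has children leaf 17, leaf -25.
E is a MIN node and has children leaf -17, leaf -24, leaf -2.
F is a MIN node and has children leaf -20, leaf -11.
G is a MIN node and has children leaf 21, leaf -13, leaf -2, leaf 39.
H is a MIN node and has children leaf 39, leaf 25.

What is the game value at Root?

C (MIN): min(-39, -19, 9) = -39
D (MIN): min(17, -25) = -25
A (MAX): max(-39, -25) = -25
E (MIN): min(-17, -24, -2) = -24
F (MIN): min(-20, -11) = -20
G (MIN): min(21, -13, -2, 39) = -13
H (MIN): min(39, 25) = 25
B (MAX): max(-24, -20, -13, 25) = 25
Root (MIN): min(-25, 25) = -25

-25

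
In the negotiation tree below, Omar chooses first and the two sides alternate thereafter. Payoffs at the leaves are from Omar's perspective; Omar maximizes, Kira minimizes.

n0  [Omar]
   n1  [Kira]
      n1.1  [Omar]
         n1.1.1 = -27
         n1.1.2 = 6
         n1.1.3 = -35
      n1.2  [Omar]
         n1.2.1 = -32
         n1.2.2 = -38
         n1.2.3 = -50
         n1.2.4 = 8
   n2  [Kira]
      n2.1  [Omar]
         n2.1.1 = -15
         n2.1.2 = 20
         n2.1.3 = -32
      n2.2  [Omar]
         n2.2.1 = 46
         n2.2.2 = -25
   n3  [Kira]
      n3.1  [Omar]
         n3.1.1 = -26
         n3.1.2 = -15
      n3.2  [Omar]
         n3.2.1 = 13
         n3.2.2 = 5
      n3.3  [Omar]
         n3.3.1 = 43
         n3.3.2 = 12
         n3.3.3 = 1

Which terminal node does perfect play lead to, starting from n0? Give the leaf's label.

n2.1.2

n1.1 (Omar): max(-27, 6, -35) = 6
n1.2 (Omar): max(-32, -38, -50, 8) = 8
n1 (Kira): min(6, 8) = 6
n2.1 (Omar): max(-15, 20, -32) = 20
n2.2 (Omar): max(46, -25) = 46
n2 (Kira): min(20, 46) = 20
n3.1 (Omar): max(-26, -15) = -15
n3.2 (Omar): max(13, 5) = 13
n3.3 (Omar): max(43, 12, 1) = 43
n3 (Kira): min(-15, 13, 43) = -15
n0 (Omar): max(6, 20, -15) = 20
At n0, Omar picks n2 (highest: 20).
At n2, Kira picks n2.1 (lowest: 20).
At n2.1, Omar picks n2.1.2 (highest: 20).
Terminal value 20.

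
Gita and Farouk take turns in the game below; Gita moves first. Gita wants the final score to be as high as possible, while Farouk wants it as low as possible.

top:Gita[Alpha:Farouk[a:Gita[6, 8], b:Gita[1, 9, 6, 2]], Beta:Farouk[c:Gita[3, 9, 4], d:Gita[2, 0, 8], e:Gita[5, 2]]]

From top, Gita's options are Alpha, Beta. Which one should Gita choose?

a (Gita): max(6, 8) = 8
b (Gita): max(1, 9, 6, 2) = 9
Alpha (Farouk): min(8, 9) = 8
c (Gita): max(3, 9, 4) = 9
d (Gita): max(2, 0, 8) = 8
e (Gita): max(5, 2) = 5
Beta (Farouk): min(9, 8, 5) = 5
top (Gita): max(8, 5) = 8
Gita at top wants the highest of {Alpha=8, Beta=5}, so chooses Alpha.

Alpha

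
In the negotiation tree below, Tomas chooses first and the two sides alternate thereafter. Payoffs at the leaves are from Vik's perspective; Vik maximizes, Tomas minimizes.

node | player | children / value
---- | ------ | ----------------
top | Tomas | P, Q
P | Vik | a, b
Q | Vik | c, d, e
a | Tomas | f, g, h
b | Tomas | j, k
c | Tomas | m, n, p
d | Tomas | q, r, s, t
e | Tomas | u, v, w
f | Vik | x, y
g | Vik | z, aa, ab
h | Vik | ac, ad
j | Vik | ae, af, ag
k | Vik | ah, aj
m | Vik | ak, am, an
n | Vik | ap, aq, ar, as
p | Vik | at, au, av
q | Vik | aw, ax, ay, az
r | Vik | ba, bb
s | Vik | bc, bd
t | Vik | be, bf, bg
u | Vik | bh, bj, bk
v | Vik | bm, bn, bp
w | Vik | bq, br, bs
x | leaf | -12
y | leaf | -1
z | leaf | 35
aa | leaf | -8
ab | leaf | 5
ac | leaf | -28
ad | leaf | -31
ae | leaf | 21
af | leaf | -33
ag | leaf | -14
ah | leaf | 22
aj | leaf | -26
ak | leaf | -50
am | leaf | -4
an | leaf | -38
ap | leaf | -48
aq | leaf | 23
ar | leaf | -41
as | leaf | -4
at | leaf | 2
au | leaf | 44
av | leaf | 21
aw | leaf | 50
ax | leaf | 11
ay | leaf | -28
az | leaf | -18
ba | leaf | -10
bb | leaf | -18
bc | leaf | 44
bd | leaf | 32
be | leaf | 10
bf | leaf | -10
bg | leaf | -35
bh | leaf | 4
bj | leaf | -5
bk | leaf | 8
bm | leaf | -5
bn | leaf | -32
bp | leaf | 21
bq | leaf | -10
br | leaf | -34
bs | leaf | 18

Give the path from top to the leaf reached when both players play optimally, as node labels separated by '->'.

top -> Q -> e -> u -> bk

f (Vik): max(-12, -1) = -1
g (Vik): max(35, -8, 5) = 35
h (Vik): max(-28, -31) = -28
a (Tomas): min(-1, 35, -28) = -28
j (Vik): max(21, -33, -14) = 21
k (Vik): max(22, -26) = 22
b (Tomas): min(21, 22) = 21
P (Vik): max(-28, 21) = 21
m (Vik): max(-50, -4, -38) = -4
n (Vik): max(-48, 23, -41, -4) = 23
p (Vik): max(2, 44, 21) = 44
c (Tomas): min(-4, 23, 44) = -4
q (Vik): max(50, 11, -28, -18) = 50
r (Vik): max(-10, -18) = -10
s (Vik): max(44, 32) = 44
t (Vik): max(10, -10, -35) = 10
d (Tomas): min(50, -10, 44, 10) = -10
u (Vik): max(4, -5, 8) = 8
v (Vik): max(-5, -32, 21) = 21
w (Vik): max(-10, -34, 18) = 18
e (Tomas): min(8, 21, 18) = 8
Q (Vik): max(-4, -10, 8) = 8
top (Tomas): min(21, 8) = 8
At top, Tomas picks Q (lowest: 8).
At Q, Vik picks e (highest: 8).
At e, Tomas picks u (lowest: 8).
At u, Vik picks bk (highest: 8).
Terminal value 8.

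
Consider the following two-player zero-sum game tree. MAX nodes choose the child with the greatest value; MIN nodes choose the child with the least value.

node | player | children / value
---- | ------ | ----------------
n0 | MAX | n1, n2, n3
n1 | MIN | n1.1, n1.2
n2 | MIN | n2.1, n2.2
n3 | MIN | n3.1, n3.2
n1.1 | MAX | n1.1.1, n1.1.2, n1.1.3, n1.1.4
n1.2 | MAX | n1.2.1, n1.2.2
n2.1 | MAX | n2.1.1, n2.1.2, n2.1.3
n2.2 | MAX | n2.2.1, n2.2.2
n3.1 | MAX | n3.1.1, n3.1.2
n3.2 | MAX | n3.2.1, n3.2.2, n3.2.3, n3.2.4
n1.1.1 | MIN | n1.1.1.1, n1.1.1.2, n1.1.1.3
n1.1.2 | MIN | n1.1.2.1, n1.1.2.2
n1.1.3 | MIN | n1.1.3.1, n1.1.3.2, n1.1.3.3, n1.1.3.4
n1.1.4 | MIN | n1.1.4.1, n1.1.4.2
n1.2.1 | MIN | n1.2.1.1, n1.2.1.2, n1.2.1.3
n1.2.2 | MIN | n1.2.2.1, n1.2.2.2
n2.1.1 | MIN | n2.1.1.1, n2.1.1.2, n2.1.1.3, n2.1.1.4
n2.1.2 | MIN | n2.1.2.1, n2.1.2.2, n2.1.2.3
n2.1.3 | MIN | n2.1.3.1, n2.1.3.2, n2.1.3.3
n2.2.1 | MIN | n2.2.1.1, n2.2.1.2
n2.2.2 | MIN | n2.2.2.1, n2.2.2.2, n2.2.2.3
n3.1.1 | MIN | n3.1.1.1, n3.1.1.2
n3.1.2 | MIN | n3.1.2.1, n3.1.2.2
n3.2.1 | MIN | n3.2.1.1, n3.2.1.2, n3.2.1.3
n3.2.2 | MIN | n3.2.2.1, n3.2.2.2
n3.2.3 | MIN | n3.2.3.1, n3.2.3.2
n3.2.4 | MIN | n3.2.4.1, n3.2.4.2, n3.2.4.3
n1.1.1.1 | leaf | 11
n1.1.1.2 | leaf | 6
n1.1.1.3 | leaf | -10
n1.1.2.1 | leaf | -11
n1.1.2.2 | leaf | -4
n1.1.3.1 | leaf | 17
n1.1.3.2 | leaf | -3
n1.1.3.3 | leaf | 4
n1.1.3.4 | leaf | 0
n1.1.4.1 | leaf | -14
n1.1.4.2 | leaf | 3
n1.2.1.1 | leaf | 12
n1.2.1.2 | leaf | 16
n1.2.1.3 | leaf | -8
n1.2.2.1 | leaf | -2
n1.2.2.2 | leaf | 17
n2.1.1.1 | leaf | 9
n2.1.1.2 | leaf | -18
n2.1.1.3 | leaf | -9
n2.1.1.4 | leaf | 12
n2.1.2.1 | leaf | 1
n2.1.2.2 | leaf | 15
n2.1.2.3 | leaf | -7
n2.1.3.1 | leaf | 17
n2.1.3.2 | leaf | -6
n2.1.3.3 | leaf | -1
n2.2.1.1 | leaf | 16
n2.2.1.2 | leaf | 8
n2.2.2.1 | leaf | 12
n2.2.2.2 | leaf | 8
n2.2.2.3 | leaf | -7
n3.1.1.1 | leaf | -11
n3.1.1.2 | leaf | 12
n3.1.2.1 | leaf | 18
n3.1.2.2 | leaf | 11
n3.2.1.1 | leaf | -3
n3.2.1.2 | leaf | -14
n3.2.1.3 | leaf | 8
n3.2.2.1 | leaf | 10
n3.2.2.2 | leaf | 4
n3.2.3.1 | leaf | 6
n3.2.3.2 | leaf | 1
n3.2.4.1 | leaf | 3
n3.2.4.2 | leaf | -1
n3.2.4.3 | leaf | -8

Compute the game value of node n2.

n2.1.1 (MIN): min(9, -18, -9, 12) = -18
n2.1.2 (MIN): min(1, 15, -7) = -7
n2.1.3 (MIN): min(17, -6, -1) = -6
n2.1 (MAX): max(-18, -7, -6) = -6
n2.2.1 (MIN): min(16, 8) = 8
n2.2.2 (MIN): min(12, 8, -7) = -7
n2.2 (MAX): max(8, -7) = 8
n2 (MIN): min(-6, 8) = -6

-6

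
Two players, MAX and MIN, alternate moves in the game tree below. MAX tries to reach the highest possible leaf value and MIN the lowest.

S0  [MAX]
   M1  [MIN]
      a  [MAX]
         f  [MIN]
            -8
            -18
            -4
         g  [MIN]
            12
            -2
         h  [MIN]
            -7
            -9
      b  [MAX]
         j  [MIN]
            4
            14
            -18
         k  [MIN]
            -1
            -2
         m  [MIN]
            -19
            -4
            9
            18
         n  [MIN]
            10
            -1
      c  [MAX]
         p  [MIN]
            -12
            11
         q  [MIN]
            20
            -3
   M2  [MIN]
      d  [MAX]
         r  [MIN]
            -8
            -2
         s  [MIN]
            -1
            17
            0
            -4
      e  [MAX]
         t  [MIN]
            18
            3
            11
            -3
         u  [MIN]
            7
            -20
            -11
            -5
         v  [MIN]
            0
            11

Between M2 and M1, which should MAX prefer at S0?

M1

r (MIN): min(-8, -2) = -8
s (MIN): min(-1, 17, 0, -4) = -4
d (MAX): max(-8, -4) = -4
t (MIN): min(18, 3, 11, -3) = -3
u (MIN): min(7, -20, -11, -5) = -20
v (MIN): min(0, 11) = 0
e (MAX): max(-3, -20, 0) = 0
M2 (MIN): min(-4, 0) = -4
f (MIN): min(-8, -18, -4) = -18
g (MIN): min(12, -2) = -2
h (MIN): min(-7, -9) = -9
a (MAX): max(-18, -2, -9) = -2
j (MIN): min(4, 14, -18) = -18
k (MIN): min(-1, -2) = -2
m (MIN): min(-19, -4, 9, 18) = -19
n (MIN): min(10, -1) = -1
b (MAX): max(-18, -2, -19, -1) = -1
p (MIN): min(-12, 11) = -12
q (MIN): min(20, -3) = -3
c (MAX): max(-12, -3) = -3
M1 (MIN): min(-2, -1, -3) = -3
MAX prefers the higher value; M2=-4, M1=-3. M1 is better since -3 > -4.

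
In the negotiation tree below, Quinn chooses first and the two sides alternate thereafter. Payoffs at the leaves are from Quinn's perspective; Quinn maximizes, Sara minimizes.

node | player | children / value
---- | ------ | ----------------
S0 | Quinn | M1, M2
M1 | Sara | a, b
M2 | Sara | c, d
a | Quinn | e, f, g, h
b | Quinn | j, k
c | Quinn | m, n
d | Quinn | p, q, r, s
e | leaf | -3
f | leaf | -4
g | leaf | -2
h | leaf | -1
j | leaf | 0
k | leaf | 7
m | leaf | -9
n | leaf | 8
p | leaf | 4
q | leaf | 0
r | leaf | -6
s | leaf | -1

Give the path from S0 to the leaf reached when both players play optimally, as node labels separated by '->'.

a (Quinn): max(-3, -4, -2, -1) = -1
b (Quinn): max(0, 7) = 7
M1 (Sara): min(-1, 7) = -1
c (Quinn): max(-9, 8) = 8
d (Quinn): max(4, 0, -6, -1) = 4
M2 (Sara): min(8, 4) = 4
S0 (Quinn): max(-1, 4) = 4
At S0, Quinn picks M2 (highest: 4).
At M2, Sara picks d (lowest: 4).
At d, Quinn picks p (highest: 4).
Terminal value 4.

S0 -> M2 -> d -> p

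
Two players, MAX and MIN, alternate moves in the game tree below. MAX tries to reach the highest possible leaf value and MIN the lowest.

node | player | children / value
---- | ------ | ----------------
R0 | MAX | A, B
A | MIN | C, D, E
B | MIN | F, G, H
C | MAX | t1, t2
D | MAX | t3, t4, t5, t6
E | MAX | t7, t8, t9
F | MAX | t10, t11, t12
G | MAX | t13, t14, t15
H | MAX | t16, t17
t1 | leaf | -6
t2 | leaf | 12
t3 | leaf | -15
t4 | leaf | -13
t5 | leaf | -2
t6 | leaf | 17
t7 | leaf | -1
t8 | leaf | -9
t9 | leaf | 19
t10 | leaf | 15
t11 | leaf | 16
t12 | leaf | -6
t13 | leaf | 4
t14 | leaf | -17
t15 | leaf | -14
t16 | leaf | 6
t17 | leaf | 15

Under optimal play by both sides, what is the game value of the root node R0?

12

C (MAX): max(-6, 12) = 12
D (MAX): max(-15, -13, -2, 17) = 17
E (MAX): max(-1, -9, 19) = 19
A (MIN): min(12, 17, 19) = 12
F (MAX): max(15, 16, -6) = 16
G (MAX): max(4, -17, -14) = 4
H (MAX): max(6, 15) = 15
B (MIN): min(16, 4, 15) = 4
R0 (MAX): max(12, 4) = 12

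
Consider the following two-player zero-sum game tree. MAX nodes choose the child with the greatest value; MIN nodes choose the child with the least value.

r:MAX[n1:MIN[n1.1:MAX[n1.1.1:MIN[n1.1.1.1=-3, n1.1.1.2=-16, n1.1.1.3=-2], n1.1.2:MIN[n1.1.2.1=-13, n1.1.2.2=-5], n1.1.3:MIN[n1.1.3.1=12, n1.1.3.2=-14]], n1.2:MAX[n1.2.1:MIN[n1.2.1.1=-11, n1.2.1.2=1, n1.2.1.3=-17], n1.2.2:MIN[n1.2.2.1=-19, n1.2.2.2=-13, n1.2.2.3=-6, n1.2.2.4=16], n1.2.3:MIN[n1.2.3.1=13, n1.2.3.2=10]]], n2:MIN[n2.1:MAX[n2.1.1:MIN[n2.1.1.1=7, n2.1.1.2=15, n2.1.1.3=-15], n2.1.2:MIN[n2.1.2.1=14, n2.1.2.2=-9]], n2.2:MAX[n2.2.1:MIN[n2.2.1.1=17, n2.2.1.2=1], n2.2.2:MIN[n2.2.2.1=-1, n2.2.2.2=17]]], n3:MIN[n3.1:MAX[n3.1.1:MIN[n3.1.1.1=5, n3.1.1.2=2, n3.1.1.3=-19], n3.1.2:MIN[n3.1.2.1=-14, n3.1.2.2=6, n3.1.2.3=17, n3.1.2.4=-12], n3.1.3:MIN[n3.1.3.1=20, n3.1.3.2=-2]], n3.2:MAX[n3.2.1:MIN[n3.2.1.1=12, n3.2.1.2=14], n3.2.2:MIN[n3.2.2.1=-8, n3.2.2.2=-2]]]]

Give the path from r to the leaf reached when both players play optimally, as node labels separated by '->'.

r -> n3 -> n3.1 -> n3.1.3 -> n3.1.3.2

n1.1.1 (MIN): min(-3, -16, -2) = -16
n1.1.2 (MIN): min(-13, -5) = -13
n1.1.3 (MIN): min(12, -14) = -14
n1.1 (MAX): max(-16, -13, -14) = -13
n1.2.1 (MIN): min(-11, 1, -17) = -17
n1.2.2 (MIN): min(-19, -13, -6, 16) = -19
n1.2.3 (MIN): min(13, 10) = 10
n1.2 (MAX): max(-17, -19, 10) = 10
n1 (MIN): min(-13, 10) = -13
n2.1.1 (MIN): min(7, 15, -15) = -15
n2.1.2 (MIN): min(14, -9) = -9
n2.1 (MAX): max(-15, -9) = -9
n2.2.1 (MIN): min(17, 1) = 1
n2.2.2 (MIN): min(-1, 17) = -1
n2.2 (MAX): max(1, -1) = 1
n2 (MIN): min(-9, 1) = -9
n3.1.1 (MIN): min(5, 2, -19) = -19
n3.1.2 (MIN): min(-14, 6, 17, -12) = -14
n3.1.3 (MIN): min(20, -2) = -2
n3.1 (MAX): max(-19, -14, -2) = -2
n3.2.1 (MIN): min(12, 14) = 12
n3.2.2 (MIN): min(-8, -2) = -8
n3.2 (MAX): max(12, -8) = 12
n3 (MIN): min(-2, 12) = -2
r (MAX): max(-13, -9, -2) = -2
At r, MAX picks n3 (highest: -2).
At n3, MIN picks n3.1 (lowest: -2).
At n3.1, MAX picks n3.1.3 (highest: -2).
At n3.1.3, MIN picks n3.1.3.2 (lowest: -2).
Terminal value -2.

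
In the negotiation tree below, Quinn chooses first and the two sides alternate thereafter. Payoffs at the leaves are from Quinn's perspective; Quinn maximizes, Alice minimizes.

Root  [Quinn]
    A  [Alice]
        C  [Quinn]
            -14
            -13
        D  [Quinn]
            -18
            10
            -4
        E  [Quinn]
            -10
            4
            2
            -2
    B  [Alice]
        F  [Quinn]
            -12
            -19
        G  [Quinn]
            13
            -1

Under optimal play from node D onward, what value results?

D (Quinn): max(-18, 10, -4) = 10

10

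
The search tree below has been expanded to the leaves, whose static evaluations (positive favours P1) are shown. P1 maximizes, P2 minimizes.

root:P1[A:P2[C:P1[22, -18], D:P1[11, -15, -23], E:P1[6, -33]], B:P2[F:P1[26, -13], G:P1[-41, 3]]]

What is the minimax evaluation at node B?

F (P1): max(26, -13) = 26
G (P1): max(-41, 3) = 3
B (P2): min(26, 3) = 3

3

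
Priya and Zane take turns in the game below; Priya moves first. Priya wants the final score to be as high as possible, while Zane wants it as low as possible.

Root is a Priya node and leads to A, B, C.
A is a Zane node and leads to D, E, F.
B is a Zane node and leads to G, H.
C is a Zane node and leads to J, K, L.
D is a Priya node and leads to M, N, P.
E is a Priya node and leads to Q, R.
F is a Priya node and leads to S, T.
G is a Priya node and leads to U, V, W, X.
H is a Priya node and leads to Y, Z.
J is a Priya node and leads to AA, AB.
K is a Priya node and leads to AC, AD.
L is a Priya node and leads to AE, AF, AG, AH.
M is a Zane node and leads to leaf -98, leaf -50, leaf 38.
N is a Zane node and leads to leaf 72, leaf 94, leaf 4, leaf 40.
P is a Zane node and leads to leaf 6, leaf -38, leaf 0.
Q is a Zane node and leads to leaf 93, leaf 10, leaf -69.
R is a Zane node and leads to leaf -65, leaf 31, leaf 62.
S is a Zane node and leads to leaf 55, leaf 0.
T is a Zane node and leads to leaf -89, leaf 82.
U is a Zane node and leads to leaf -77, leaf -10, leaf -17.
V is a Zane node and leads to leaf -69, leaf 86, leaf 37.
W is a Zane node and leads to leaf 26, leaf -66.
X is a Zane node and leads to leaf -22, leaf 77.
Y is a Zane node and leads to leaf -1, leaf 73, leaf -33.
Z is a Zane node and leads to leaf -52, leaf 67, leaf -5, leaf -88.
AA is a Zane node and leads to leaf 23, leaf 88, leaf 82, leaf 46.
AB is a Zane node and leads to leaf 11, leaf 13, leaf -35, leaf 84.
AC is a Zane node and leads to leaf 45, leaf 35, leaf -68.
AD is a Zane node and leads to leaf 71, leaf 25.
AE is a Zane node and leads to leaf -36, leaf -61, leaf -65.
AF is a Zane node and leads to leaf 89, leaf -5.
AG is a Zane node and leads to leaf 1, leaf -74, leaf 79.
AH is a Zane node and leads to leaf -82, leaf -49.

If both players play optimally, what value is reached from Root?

-5

M (Zane): min(-98, -50, 38) = -98
N (Zane): min(72, 94, 4, 40) = 4
P (Zane): min(6, -38, 0) = -38
D (Priya): max(-98, 4, -38) = 4
Q (Zane): min(93, 10, -69) = -69
R (Zane): min(-65, 31, 62) = -65
E (Priya): max(-69, -65) = -65
S (Zane): min(55, 0) = 0
T (Zane): min(-89, 82) = -89
F (Priya): max(0, -89) = 0
A (Zane): min(4, -65, 0) = -65
U (Zane): min(-77, -10, -17) = -77
V (Zane): min(-69, 86, 37) = -69
W (Zane): min(26, -66) = -66
X (Zane): min(-22, 77) = -22
G (Priya): max(-77, -69, -66, -22) = -22
Y (Zane): min(-1, 73, -33) = -33
Z (Zane): min(-52, 67, -5, -88) = -88
H (Priya): max(-33, -88) = -33
B (Zane): min(-22, -33) = -33
AA (Zane): min(23, 88, 82, 46) = 23
AB (Zane): min(11, 13, -35, 84) = -35
J (Priya): max(23, -35) = 23
AC (Zane): min(45, 35, -68) = -68
AD (Zane): min(71, 25) = 25
K (Priya): max(-68, 25) = 25
AE (Zane): min(-36, -61, -65) = -65
AF (Zane): min(89, -5) = -5
AG (Zane): min(1, -74, 79) = -74
AH (Zane): min(-82, -49) = -82
L (Priya): max(-65, -5, -74, -82) = -5
C (Zane): min(23, 25, -5) = -5
Root (Priya): max(-65, -33, -5) = -5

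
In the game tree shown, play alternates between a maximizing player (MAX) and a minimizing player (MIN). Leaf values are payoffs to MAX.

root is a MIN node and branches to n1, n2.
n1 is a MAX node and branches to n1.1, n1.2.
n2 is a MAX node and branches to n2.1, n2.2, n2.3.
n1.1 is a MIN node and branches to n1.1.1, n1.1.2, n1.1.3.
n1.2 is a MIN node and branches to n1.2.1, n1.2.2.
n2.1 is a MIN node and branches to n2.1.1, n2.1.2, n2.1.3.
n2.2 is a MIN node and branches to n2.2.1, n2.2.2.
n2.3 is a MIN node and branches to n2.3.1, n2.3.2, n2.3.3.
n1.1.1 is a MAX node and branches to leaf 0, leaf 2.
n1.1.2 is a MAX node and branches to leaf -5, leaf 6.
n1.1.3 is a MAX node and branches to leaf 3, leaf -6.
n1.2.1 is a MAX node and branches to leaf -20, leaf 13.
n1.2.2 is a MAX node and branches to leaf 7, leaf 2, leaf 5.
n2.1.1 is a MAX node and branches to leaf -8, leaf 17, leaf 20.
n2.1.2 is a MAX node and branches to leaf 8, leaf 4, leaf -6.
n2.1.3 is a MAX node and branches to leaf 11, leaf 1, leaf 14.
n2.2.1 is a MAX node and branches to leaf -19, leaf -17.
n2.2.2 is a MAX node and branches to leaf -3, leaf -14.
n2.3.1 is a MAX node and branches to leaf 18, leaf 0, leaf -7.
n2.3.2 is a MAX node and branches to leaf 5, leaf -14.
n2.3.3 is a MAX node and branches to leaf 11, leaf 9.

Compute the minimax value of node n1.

n1.1.1 (MAX): max(0, 2) = 2
n1.1.2 (MAX): max(-5, 6) = 6
n1.1.3 (MAX): max(3, -6) = 3
n1.1 (MIN): min(2, 6, 3) = 2
n1.2.1 (MAX): max(-20, 13) = 13
n1.2.2 (MAX): max(7, 2, 5) = 7
n1.2 (MIN): min(13, 7) = 7
n1 (MAX): max(2, 7) = 7

7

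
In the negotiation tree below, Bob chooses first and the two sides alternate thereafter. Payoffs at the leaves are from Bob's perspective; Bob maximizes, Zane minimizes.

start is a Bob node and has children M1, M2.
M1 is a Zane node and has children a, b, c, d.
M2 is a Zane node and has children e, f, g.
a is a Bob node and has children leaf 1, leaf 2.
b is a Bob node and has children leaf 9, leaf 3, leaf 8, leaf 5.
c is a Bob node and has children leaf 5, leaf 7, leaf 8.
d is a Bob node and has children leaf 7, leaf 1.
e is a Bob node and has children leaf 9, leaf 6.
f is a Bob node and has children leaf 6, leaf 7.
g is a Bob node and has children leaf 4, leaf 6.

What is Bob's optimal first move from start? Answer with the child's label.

a (Bob): max(1, 2) = 2
b (Bob): max(9, 3, 8, 5) = 9
c (Bob): max(5, 7, 8) = 8
d (Bob): max(7, 1) = 7
M1 (Zane): min(2, 9, 8, 7) = 2
e (Bob): max(9, 6) = 9
f (Bob): max(6, 7) = 7
g (Bob): max(4, 6) = 6
M2 (Zane): min(9, 7, 6) = 6
start (Bob): max(2, 6) = 6
Bob at start wants the highest of {M1=2, M2=6}, so chooses M2.

M2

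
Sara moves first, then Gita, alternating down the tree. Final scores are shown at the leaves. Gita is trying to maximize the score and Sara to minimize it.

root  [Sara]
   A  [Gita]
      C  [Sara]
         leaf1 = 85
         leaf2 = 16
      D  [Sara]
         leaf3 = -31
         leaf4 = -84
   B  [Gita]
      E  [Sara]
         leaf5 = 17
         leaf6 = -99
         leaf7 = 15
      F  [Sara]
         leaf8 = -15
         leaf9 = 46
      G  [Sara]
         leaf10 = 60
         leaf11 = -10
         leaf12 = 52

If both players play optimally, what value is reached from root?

C (Sara): min(85, 16) = 16
D (Sara): min(-31, -84) = -84
A (Gita): max(16, -84) = 16
E (Sara): min(17, -99, 15) = -99
F (Sara): min(-15, 46) = -15
G (Sara): min(60, -10, 52) = -10
B (Gita): max(-99, -15, -10) = -10
root (Sara): min(16, -10) = -10

-10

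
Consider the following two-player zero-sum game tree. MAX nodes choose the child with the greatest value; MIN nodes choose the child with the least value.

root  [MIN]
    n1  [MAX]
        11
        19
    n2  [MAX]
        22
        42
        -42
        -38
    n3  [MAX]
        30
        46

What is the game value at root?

19

n1 (MAX): max(11, 19) = 19
n2 (MAX): max(22, 42, -42, -38) = 42
n3 (MAX): max(30, 46) = 46
root (MIN): min(19, 42, 46) = 19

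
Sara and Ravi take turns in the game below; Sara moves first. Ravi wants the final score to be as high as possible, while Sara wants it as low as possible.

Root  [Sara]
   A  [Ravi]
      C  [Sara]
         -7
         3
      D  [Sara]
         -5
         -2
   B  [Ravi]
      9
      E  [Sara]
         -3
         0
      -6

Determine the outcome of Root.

C (Sara): min(-7, 3) = -7
D (Sara): min(-5, -2) = -5
A (Ravi): max(-7, -5) = -5
E (Sara): min(-3, 0) = -3
B (Ravi): max(9, -3, -6) = 9
Root (Sara): min(-5, 9) = -5

-5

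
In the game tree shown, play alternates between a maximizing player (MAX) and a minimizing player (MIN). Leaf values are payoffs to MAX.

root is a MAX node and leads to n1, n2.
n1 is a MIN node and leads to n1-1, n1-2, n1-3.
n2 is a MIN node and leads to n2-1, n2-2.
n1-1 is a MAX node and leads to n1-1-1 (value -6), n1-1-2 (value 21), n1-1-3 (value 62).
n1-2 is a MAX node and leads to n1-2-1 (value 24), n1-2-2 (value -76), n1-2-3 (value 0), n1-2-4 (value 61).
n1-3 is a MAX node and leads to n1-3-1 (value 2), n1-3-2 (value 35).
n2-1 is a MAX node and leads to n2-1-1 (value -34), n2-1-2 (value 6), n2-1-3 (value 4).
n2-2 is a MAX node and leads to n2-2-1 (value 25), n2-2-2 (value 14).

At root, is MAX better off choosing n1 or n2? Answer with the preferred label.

n1-1 (MAX): max(-6, 21, 62) = 62
n1-2 (MAX): max(24, -76, 0, 61) = 61
n1-3 (MAX): max(2, 35) = 35
n1 (MIN): min(62, 61, 35) = 35
n2-1 (MAX): max(-34, 6, 4) = 6
n2-2 (MAX): max(25, 14) = 25
n2 (MIN): min(6, 25) = 6
MAX prefers the higher value; n1=35, n2=6. n1 is better since 35 > 6.

n1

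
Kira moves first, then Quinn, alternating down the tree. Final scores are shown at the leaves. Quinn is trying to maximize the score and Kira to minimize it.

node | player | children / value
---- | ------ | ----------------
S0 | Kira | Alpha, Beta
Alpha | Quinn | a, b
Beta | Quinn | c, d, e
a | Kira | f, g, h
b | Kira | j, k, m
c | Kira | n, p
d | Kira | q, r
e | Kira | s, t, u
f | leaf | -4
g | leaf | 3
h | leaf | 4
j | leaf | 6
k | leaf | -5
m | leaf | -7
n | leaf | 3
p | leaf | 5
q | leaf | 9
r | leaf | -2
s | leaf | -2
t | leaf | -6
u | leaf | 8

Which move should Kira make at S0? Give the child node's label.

Alpha

a (Kira): min(-4, 3, 4) = -4
b (Kira): min(6, -5, -7) = -7
Alpha (Quinn): max(-4, -7) = -4
c (Kira): min(3, 5) = 3
d (Kira): min(9, -2) = -2
e (Kira): min(-2, -6, 8) = -6
Beta (Quinn): max(3, -2, -6) = 3
S0 (Kira): min(-4, 3) = -4
Kira at S0 wants the lowest of {Alpha=-4, Beta=3}, so chooses Alpha.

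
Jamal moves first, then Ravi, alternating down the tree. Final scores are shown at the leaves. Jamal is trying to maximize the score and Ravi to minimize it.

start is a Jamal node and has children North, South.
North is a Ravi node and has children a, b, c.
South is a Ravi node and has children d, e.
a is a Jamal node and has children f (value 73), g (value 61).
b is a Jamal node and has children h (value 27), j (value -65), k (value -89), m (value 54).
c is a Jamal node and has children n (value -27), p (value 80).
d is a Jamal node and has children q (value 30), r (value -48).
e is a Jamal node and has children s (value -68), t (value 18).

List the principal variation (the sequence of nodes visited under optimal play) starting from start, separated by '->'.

a (Jamal): max(73, 61) = 73
b (Jamal): max(27, -65, -89, 54) = 54
c (Jamal): max(-27, 80) = 80
North (Ravi): min(73, 54, 80) = 54
d (Jamal): max(30, -48) = 30
e (Jamal): max(-68, 18) = 18
South (Ravi): min(30, 18) = 18
start (Jamal): max(54, 18) = 54
At start, Jamal picks North (highest: 54).
At North, Ravi picks b (lowest: 54).
At b, Jamal picks m (highest: 54).
Terminal value 54.

start -> North -> b -> m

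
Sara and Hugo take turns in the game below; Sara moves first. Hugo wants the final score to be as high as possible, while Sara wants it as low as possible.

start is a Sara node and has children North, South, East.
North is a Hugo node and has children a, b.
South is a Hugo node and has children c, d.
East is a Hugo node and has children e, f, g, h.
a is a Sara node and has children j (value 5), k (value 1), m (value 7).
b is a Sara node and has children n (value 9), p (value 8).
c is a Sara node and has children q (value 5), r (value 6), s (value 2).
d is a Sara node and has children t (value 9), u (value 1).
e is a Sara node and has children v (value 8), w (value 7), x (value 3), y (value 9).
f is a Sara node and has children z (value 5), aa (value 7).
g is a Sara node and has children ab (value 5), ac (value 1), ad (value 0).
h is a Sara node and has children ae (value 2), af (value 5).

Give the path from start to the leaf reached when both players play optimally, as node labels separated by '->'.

a (Sara): min(5, 1, 7) = 1
b (Sara): min(9, 8) = 8
North (Hugo): max(1, 8) = 8
c (Sara): min(5, 6, 2) = 2
d (Sara): min(9, 1) = 1
South (Hugo): max(2, 1) = 2
e (Sara): min(8, 7, 3, 9) = 3
f (Sara): min(5, 7) = 5
g (Sara): min(5, 1, 0) = 0
h (Sara): min(2, 5) = 2
East (Hugo): max(3, 5, 0, 2) = 5
start (Sara): min(8, 2, 5) = 2
At start, Sara picks South (lowest: 2).
At South, Hugo picks c (highest: 2).
At c, Sara picks s (lowest: 2).
Terminal value 2.

start -> South -> c -> s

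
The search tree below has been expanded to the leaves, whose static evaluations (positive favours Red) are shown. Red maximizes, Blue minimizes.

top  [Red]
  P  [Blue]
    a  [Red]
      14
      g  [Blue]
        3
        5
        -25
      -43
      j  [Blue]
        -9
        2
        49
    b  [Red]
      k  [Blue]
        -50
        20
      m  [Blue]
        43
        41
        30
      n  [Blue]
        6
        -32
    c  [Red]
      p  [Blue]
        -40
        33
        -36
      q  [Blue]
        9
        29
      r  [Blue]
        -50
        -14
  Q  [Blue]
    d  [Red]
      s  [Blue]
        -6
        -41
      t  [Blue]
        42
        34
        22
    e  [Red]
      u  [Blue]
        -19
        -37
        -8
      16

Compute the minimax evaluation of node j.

-9

j (Blue): min(-9, 2, 49) = -9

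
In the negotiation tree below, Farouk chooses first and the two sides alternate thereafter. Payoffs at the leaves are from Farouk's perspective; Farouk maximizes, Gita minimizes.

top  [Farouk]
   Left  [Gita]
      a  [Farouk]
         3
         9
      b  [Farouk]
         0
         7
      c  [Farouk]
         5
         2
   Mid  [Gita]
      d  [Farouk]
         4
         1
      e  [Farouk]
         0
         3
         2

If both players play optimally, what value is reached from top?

a (Farouk): max(3, 9) = 9
b (Farouk): max(0, 7) = 7
c (Farouk): max(5, 2) = 5
Left (Gita): min(9, 7, 5) = 5
d (Farouk): max(4, 1) = 4
e (Farouk): max(0, 3, 2) = 3
Mid (Gita): min(4, 3) = 3
top (Farouk): max(5, 3) = 5

5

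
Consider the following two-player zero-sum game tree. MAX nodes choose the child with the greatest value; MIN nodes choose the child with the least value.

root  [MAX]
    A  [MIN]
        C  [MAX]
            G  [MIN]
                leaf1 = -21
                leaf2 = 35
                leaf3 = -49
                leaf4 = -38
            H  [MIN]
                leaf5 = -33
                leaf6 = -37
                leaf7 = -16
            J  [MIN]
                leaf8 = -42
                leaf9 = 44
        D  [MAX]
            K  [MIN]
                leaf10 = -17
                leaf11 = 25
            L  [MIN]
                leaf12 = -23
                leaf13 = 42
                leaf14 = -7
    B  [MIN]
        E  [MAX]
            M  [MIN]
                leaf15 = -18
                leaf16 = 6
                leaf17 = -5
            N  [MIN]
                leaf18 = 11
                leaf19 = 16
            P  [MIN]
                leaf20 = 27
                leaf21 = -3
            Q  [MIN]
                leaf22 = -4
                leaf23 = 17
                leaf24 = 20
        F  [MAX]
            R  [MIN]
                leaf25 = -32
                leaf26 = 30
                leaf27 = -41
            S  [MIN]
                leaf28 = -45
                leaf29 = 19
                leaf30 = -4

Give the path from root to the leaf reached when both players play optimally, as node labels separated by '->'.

root -> A -> C -> H -> leaf6

G (MIN): min(-21, 35, -49, -38) = -49
H (MIN): min(-33, -37, -16) = -37
J (MIN): min(-42, 44) = -42
C (MAX): max(-49, -37, -42) = -37
K (MIN): min(-17, 25) = -17
L (MIN): min(-23, 42, -7) = -23
D (MAX): max(-17, -23) = -17
A (MIN): min(-37, -17) = -37
M (MIN): min(-18, 6, -5) = -18
N (MIN): min(11, 16) = 11
P (MIN): min(27, -3) = -3
Q (MIN): min(-4, 17, 20) = -4
E (MAX): max(-18, 11, -3, -4) = 11
R (MIN): min(-32, 30, -41) = -41
S (MIN): min(-45, 19, -4) = -45
F (MAX): max(-41, -45) = -41
B (MIN): min(11, -41) = -41
root (MAX): max(-37, -41) = -37
At root, MAX picks A (highest: -37).
At A, MIN picks C (lowest: -37).
At C, MAX picks H (highest: -37).
At H, MIN picks leaf6 (lowest: -37).
Terminal value -37.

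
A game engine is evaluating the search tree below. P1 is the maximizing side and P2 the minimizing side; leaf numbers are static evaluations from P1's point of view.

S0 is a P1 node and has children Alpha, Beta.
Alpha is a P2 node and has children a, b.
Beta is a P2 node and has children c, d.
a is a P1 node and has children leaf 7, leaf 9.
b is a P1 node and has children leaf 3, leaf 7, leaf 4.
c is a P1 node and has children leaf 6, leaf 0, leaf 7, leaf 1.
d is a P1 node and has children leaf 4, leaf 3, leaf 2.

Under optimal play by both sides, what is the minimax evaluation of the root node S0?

7

a (P1): max(7, 9) = 9
b (P1): max(3, 7, 4) = 7
Alpha (P2): min(9, 7) = 7
c (P1): max(6, 0, 7, 1) = 7
d (P1): max(4, 3, 2) = 4
Beta (P2): min(7, 4) = 4
S0 (P1): max(7, 4) = 7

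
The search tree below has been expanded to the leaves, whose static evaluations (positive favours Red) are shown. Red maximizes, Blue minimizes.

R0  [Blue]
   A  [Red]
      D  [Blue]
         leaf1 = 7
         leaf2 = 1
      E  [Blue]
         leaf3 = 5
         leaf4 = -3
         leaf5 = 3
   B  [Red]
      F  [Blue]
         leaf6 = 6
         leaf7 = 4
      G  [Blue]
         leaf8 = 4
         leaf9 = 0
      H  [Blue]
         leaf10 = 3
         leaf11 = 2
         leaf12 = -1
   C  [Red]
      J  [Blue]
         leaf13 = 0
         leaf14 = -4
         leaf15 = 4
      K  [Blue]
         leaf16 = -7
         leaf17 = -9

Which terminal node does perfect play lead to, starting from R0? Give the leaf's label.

leaf14

D (Blue): min(7, 1) = 1
E (Blue): min(5, -3, 3) = -3
A (Red): max(1, -3) = 1
F (Blue): min(6, 4) = 4
G (Blue): min(4, 0) = 0
H (Blue): min(3, 2, -1) = -1
B (Red): max(4, 0, -1) = 4
J (Blue): min(0, -4, 4) = -4
K (Blue): min(-7, -9) = -9
C (Red): max(-4, -9) = -4
R0 (Blue): min(1, 4, -4) = -4
At R0, Blue picks C (lowest: -4).
At C, Red picks J (highest: -4).
At J, Blue picks leaf14 (lowest: -4).
Terminal value -4.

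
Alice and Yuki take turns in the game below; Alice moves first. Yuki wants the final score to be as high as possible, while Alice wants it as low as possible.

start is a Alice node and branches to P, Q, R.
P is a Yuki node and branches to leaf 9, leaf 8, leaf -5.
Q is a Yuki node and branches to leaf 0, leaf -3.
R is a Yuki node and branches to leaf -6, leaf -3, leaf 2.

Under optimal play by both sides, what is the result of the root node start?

0

P (Yuki): max(9, 8, -5) = 9
Q (Yuki): max(0, -3) = 0
R (Yuki): max(-6, -3, 2) = 2
start (Alice): min(9, 0, 2) = 0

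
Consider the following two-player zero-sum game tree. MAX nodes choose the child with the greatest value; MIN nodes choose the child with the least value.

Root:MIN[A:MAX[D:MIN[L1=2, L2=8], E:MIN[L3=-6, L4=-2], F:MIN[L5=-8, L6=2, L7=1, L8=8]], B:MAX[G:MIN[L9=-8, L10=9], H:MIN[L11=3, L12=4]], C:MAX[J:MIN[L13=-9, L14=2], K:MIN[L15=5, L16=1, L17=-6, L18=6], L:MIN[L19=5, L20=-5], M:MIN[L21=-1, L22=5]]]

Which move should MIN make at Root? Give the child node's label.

D (MIN): min(2, 8) = 2
E (MIN): min(-6, -2) = -6
F (MIN): min(-8, 2, 1, 8) = -8
A (MAX): max(2, -6, -8) = 2
G (MIN): min(-8, 9) = -8
H (MIN): min(3, 4) = 3
B (MAX): max(-8, 3) = 3
J (MIN): min(-9, 2) = -9
K (MIN): min(5, 1, -6, 6) = -6
L (MIN): min(5, -5) = -5
M (MIN): min(-1, 5) = -1
C (MAX): max(-9, -6, -5, -1) = -1
Root (MIN): min(2, 3, -1) = -1
MIN at Root wants the lowest of {A=2, B=3, C=-1}, so chooses C.

C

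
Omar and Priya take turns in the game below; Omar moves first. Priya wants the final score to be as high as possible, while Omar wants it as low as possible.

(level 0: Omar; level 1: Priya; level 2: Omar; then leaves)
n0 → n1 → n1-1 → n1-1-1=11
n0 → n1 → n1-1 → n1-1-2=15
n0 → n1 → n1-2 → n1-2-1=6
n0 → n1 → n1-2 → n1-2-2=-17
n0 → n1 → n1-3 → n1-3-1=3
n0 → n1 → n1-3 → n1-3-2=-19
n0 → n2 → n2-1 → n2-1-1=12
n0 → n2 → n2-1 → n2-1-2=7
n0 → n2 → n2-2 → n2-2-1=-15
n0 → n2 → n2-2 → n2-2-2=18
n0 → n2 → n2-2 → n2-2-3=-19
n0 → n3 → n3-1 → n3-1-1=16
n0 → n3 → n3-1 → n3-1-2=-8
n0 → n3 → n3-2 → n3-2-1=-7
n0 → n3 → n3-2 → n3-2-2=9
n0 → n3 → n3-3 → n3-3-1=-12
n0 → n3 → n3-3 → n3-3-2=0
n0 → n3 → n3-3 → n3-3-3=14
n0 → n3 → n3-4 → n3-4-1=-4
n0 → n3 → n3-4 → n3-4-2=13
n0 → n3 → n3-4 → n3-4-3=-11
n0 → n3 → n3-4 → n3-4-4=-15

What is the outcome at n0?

-7

n1-1 (Omar): min(11, 15) = 11
n1-2 (Omar): min(6, -17) = -17
n1-3 (Omar): min(3, -19) = -19
n1 (Priya): max(11, -17, -19) = 11
n2-1 (Omar): min(12, 7) = 7
n2-2 (Omar): min(-15, 18, -19) = -19
n2 (Priya): max(7, -19) = 7
n3-1 (Omar): min(16, -8) = -8
n3-2 (Omar): min(-7, 9) = -7
n3-3 (Omar): min(-12, 0, 14) = -12
n3-4 (Omar): min(-4, 13, -11, -15) = -15
n3 (Priya): max(-8, -7, -12, -15) = -7
n0 (Omar): min(11, 7, -7) = -7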